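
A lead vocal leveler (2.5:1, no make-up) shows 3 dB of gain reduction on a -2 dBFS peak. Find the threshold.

Let T be the threshold. Output overshoot = (input overshoot)/R, so -5 − T = (-2 − T)/2.5.
2.5·(-5 − T) = -2 − T → 1.5·T = -12.5 − (-2) = -10.5.
T = -10.5/1.5 = -7 dBFS.

-7 dBFS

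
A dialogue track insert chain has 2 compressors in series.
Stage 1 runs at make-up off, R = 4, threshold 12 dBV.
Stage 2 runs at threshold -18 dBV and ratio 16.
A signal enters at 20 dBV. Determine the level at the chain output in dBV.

-16 dBV

Stage 1: overshoot 8 dB → 8/4 = 2 dB → 14 dBV.
Stage 2: 14 dBV is 32 dB over -18 dBV; at 16:1 that becomes 2 dB over, giving -16 dBV.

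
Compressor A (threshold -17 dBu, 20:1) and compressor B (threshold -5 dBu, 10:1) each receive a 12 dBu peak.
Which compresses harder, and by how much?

A, by 12.25 dB

A: GR = 29 − 29/20 = 27.55 dB.
B: GR = 17 − 17/10 = 15.3 dB.
Difference: 12.25 dB in favour of A.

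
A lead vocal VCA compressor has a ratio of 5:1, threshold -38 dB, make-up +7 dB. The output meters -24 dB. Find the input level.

Before make-up, the level was -24 − 7 = -31 dB.
Post-compression overshoot = -31 − (-38) = 7 dB.
Input overshoot = R × output overshoot = 35 dB → input = -38 + 35 = -3 dB.

-3 dB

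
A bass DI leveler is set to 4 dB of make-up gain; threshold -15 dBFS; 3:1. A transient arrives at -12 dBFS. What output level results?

-10 dBFS

The input is 3 dB above the -15 dBFS threshold.
At 3:1 the overshoot is divided by 3, leaving 1 dB above threshold.
That puts the output at -14 dBFS; make-up adds 4 dB, giving -10 dBFS.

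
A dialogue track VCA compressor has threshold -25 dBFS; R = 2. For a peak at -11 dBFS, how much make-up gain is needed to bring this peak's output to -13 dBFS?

The peak compresses to -25 + 14/2 = -18 dBFS.
To reach -13 dBFS requires -13 − (-18) = 5 dB of make-up.

5 dB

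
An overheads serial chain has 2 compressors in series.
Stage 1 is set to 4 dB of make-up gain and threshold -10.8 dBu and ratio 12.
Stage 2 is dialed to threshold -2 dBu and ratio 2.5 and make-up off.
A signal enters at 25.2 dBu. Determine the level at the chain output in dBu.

Stage 1: 36 dB above -10.8 dBu, reduced 12:1 to 3 dB above → -7.8 dBu; +4 dB make-up → -3.8 dBu.
Stage 2: below threshold (-3.8 ≤ -2); passes unchanged; output -3.8 dBu.

-3.8 dBu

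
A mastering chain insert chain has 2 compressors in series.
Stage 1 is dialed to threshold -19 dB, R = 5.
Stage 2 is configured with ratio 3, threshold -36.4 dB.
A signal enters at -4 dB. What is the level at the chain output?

Stage 1: -4 dB is 15 dB over -19 dB; at 5:1 that becomes 3 dB over, giving -16 dB.
Stage 2: overshoot 20.4 dB → 20.4/3 = 6.8 dB → -29.6 dB.

-29.6 dB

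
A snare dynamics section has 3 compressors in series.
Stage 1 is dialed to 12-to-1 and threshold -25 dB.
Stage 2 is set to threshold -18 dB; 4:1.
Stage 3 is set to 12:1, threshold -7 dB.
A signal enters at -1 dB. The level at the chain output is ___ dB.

Stage 1: overshoot 24 dB → 24/12 = 2 dB → -23 dB.
Stage 2: -23 dB ≤ -18 dB, so stage 2 doesn't engage; output -23 dB.
Stage 3: -23 dB ≤ -7 dB, so stage 3 doesn't engage; output -23 dB.

-23 dB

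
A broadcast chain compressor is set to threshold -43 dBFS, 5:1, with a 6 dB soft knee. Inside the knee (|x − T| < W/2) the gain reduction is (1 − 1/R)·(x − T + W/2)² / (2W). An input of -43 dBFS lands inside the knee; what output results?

-43.6 dBFS

x − T + W/2 = -43 − (-43) + 3 = 3.
GR = (1 − 1/5) × 3² / 12 = 0.8 × 9 / 12 = 0.6 dB.
Output = -43 − 0.6 = -43.6 dBFS.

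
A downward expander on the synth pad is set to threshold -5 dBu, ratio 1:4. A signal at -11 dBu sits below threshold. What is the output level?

-29 dBu

Below threshold, a 1:4 expander applies gain = (4−1)×(T − x) of attenuation.
(4−1) × 6 = 18 dB, so output = -11 − 18 = -29 dBu.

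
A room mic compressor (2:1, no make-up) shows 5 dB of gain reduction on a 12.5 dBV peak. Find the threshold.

2.5 dBV

Input is 10 dB above T (since output overshoot × R = input overshoot: (7.5 − T)·2 = 12.5 − T gives T = 2.5 dBV).
Check: 2.5 + (12.5 − 2.5)/2 = 2.5 + 5 = 7.5 dBV. ✓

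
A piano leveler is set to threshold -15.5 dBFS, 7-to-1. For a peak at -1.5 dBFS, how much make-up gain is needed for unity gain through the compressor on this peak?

12 dB

The peak compresses to -15.5 + 14/7 = -13.5 dBFS.
To reach -1.5 dBFS requires -1.5 − (-13.5) = 12 dB of make-up.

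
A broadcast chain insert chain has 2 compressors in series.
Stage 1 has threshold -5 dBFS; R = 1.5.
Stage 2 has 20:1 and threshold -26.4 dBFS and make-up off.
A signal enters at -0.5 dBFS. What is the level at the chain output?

-25.18 dBFS

Stage 1: 4.5 dB above -5 dBFS, reduced 1.5:1 to 3 dB above → -2 dBFS.
Stage 2: -2 dBFS is 24.4 dB over -26.4 dBFS; at 20:1 that becomes 1.22 dB over, giving -25.18 dBFS.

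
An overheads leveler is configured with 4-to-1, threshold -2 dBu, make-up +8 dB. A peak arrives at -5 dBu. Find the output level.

3 dBu

-5 dBu is 3 dB below the -2 dBu threshold, so no gain reduction is applied.
Make-up gain adds 8 dB: -5 + 8 = 3 dBu.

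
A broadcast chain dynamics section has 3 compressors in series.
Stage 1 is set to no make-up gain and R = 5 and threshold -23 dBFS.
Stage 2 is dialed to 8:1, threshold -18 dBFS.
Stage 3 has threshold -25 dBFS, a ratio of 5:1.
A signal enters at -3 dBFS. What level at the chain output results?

Stage 1: overshoot 20 dB → 20/5 = 4 dB → -19 dBFS.
Stage 2: -19 dBFS ≤ -18 dBFS, so stage 2 doesn't engage; output -19 dBFS.
Stage 3: 6 dB above -25 dBFS, reduced 5:1 to 1.2 dB above → -23.8 dBFS.

-23.8 dBFS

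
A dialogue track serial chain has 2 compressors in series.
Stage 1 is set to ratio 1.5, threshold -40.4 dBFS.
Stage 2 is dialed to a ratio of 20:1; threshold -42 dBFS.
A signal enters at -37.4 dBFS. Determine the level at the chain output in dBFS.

-41.82 dBFS

Stage 1: overshoot 3 dB → 3/1.5 = 2 dB → -38.4 dBFS.
Stage 2: overshoot 3.6 dB → 3.6/20 = 0.18 dB → -41.82 dBFS.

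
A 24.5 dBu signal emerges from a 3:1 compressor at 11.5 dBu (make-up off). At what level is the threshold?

5 dBu

Input is 19.5 dB above T (since output overshoot × R = input overshoot: (11.5 − T)·3 = 24.5 − T gives T = 5 dBu).
Check: 5 + (24.5 − 5)/3 = 5 + 6.5 = 11.5 dBu. ✓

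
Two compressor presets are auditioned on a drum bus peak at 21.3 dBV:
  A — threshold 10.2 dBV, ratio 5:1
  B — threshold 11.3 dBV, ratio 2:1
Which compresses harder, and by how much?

A: overshoot 11.1 dB → output overshoot 2.22 dB → GR 8.88 dB.
B: overshoot 10 dB → output overshoot 5 dB → GR 5 dB.
A reduces 3.88 dB more.

A, by 3.88 dB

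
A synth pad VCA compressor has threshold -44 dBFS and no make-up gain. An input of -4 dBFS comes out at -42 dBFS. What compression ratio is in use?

20:1

Input overshoot = -4 − (-44) = 40 dB; output overshoot = -42 − (-44) = 2 dB.
Ratio = 40 / 2 = 20.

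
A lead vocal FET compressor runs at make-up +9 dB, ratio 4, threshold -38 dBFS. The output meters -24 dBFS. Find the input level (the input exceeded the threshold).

-18 dBFS

Stripping the +9 dB make-up gives -33 dBFS at the gain stage.
Post-compression overshoot = -33 − (-38) = 5 dB.
Undo the ratio: input overshoot = 5 × 4 = 20 dB, giving input = -18 dBFS.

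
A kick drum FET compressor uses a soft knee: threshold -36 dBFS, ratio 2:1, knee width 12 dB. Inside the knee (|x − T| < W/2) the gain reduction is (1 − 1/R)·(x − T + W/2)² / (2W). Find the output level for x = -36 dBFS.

x − T + W/2 = -36 − (-36) + 6 = 6.
GR = (1 − 1/2) × 6² / 24 = 0.5 × 36 / 24 = 0.75 dB.
Output = -36 − 0.75 = -36.75 dBFS.

-36.75 dBFS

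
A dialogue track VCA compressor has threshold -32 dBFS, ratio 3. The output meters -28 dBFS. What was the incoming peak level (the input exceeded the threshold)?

That's 4 dB above the -32 dBFS threshold.
Undo the ratio: input overshoot = 4 × 3 = 12 dB, giving input = -20 dBFS.

-20 dBFS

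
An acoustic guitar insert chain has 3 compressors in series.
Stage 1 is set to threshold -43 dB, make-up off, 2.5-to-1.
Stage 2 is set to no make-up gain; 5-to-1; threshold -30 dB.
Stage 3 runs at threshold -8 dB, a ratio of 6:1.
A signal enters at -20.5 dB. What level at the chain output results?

Stage 1: -20.5 dB is 22.5 dB over -43 dB; at 2.5:1 that becomes 9 dB over, giving -34 dB.
Stage 2: -34 dB ≤ -30 dB, so stage 2 doesn't engage; output -34 dB.
Stage 3: -34 dB is at or below the -8 dB threshold — no compression; output -34 dB.

-34 dB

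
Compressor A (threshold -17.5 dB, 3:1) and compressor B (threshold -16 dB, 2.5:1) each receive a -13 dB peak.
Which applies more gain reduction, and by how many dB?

A: GR = 4.5 − 4.5/3 = 3 dB.
B: GR = 3 − 3/2.5 = 1.8 dB.
A reduces 1.2 dB more.

A, by 1.2 dB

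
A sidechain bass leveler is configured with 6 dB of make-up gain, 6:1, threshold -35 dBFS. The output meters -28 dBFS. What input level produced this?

-29 dBFS

Before make-up, the level was -28 − 6 = -34 dBFS.
The compressed level sits -34 − (-35) = 1 dB over threshold.
Undo the ratio: input overshoot = 1 × 6 = 6 dB, giving input = -29 dBFS.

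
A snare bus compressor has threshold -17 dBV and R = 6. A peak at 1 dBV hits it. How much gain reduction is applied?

Overshoot = 1 − (-17) = 18 dB.
After 6:1 compression the overshoot becomes 18/6 = 3 dB.
So the signal is attenuated by 18 − 3 = 15 dB.

15 dB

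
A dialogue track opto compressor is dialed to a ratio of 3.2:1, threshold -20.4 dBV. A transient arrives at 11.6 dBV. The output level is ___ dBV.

Overshoot: 11.6 − (-20.4) = 32 dB.
At 3.2:1 the overshoot is divided by 3.2, leaving 10 dB above threshold.
Output = -20.4 + 10 = -10.4 dBV.

-10.4 dBV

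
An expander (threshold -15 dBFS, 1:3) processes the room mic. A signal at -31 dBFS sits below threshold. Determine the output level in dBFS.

Undershoot = (-15) − (-31) = 16 dB.
At 1:3, that expands to 48 dB under threshold.
Output = -15 − 48 = -63 dBFS.

-63 dBFS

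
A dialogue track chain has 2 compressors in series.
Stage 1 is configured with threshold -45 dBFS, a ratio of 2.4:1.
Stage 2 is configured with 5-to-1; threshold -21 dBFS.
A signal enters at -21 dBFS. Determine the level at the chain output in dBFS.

Stage 1: overshoot 24 dB → 24/2.4 = 10 dB → -35 dBFS.
Stage 2: -35 dBFS is at or below the -21 dBFS threshold — no compression; output -35 dBFS.

-35 dBFS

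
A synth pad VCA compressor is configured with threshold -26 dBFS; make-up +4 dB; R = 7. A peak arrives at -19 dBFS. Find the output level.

Overshoot: -19 − (-26) = 7 dB.
The 7 dB excess becomes 1 dB after 7:1 reduction.
Output = -26 + 1 = -25 dBFS; make-up adds 4 dB, giving -21 dBFS.

-21 dBFS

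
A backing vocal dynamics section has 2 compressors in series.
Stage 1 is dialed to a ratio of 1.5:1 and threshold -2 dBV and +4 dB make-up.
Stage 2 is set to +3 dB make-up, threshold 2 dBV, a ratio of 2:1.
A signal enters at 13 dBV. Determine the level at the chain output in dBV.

Stage 1: 13 dBV is 15 dB over -2 dBV; at 1.5:1 that becomes 10 dB over, giving 8 dBV; +4 dB make-up → 12 dBV.
Stage 2: overshoot 10 dB → 10/2 = 5 dB → 7 dBV; +3 dB make-up → 10 dBV.

10 dBV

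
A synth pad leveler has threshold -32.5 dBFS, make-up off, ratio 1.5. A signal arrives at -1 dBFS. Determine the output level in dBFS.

-11.5 dBFS

The input is 31.5 dB above the -32.5 dBFS threshold.
1.5:1 compression reduces that to 31.5/1.5 = 21 dB over.
So the level is -32.5 + 21 = -11.5 dBFS.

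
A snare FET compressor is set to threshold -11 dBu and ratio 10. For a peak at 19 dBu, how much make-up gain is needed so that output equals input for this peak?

The peak compresses to -11 + 30/10 = -8 dBu.
To reach 19 dBu requires 19 − (-8) = 27 dB of make-up.

27 dB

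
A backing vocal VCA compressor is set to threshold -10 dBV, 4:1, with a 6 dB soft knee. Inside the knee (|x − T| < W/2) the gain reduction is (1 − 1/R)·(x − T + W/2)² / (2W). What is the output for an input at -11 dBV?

x − T + W/2 = -11 − (-10) + 3 = 2.
GR = (1 − 1/4) × 2² / 12 = 0.75 × 4 / 12 = 0.25 dB.
Output = -11 − 0.25 = -11.25 dBV.

-11.25 dBV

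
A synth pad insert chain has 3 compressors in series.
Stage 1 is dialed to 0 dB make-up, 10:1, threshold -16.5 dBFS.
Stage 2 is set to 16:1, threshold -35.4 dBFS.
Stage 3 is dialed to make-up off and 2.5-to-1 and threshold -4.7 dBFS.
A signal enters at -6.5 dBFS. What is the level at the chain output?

Stage 1: overshoot 10 dB → 10/10 = 1 dB → -15.5 dBFS.
Stage 2: overshoot 19.9 dB → 19.9/16 = 1.24375 dB → -34.15625 dBFS.
Stage 3: -34.15625 dBFS ≤ -4.7 dBFS, so stage 3 doesn't engage; output -34.15625 dBFS.

-34.15625 dBFS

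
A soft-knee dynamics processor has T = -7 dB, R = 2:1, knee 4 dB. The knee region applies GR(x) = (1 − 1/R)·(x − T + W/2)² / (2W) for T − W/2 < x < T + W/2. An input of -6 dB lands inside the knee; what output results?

-6.5625 dB

x − T + W/2 = -6 − (-7) + 2 = 3.
GR = (1 − 1/2) × 3² / 8 = 0.5 × 9 / 8 = 0.5625 dB.
Output = -6 − 0.5625 = -6.5625 dB.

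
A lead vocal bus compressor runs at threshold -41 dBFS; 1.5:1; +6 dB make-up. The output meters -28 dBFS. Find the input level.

Remove make-up: -28 − 6 = -34 dBFS.
Post-compression overshoot = -34 − (-41) = 7 dB.
Input overshoot = R × output overshoot = 10.5 dB → input = -41 + 10.5 = -30.5 dBFS.

-30.5 dBFS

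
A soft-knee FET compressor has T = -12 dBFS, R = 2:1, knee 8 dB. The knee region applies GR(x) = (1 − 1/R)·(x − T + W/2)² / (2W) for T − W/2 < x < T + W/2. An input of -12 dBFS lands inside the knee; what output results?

x − T + W/2 = -12 − (-12) + 4 = 4.
GR = (1 − 1/2) × 4² / 16 = 0.5 × 16 / 16 = 0.5 dB.
Output = -12 − 0.5 = -12.5 dBFS.

-12.5 dBFS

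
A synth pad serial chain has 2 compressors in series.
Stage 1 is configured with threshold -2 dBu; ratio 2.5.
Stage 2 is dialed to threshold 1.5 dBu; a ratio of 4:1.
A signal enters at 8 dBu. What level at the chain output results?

Stage 1: overshoot 10 dB → 10/2.5 = 4 dB → 2 dBu.
Stage 2: overshoot 0.5 dB → 0.5/4 = 0.125 dB → 1.625 dBu.

1.625 dBu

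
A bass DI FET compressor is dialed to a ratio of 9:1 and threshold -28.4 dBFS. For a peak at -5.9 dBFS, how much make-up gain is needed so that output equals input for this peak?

20 dB

Without make-up, output = threshold + overshoot/9 = -28.4 + 2.5 = -25.9 dBFS.
Gap to target: 20 dB.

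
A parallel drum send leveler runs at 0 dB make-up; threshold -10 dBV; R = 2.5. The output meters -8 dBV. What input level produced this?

-5 dBV

The compressed level sits -8 − (-10) = 2 dB over threshold.
Input overshoot = R × output overshoot = 5 dB → input = -10 + 5 = -5 dBV.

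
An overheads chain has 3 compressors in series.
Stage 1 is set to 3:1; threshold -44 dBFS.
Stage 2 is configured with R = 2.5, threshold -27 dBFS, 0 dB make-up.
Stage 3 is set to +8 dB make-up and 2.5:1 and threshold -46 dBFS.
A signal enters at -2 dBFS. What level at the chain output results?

Stage 1: 42 dB above -44 dBFS, reduced 3:1 to 14 dB above → -30 dBFS.
Stage 2: -30 dBFS is at or below the -27 dBFS threshold — no compression; output -30 dBFS.
Stage 3: overshoot 16 dB → 16/2.5 = 6.4 dB → -39.6 dBFS; +8 dB make-up → -31.6 dBFS.

-31.6 dBFS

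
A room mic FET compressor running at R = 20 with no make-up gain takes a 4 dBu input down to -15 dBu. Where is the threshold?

Let T be the threshold. Output overshoot = (input overshoot)/R, so -15 − T = (4 − T)/20.
20·(-15 − T) = 4 − T → 19·T = -300 − 4 = -304.
T = -304/19 = -16 dBu.

-16 dBu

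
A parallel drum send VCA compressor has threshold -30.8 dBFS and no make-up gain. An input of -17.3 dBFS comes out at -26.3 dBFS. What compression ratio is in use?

3:1

Input overshoot = -17.3 − (-30.8) = 13.5 dB; output overshoot = -26.3 − (-30.8) = 4.5 dB.
Ratio = 13.5 / 4.5 = 3.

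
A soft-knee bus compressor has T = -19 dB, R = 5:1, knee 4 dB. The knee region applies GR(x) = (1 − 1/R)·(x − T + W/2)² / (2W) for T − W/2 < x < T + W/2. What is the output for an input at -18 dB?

-18.9 dB

x − T + W/2 = -18 − (-19) + 2 = 3.
GR = (1 − 1/5) × 3² / 8 = 0.8 × 9 / 8 = 0.9 dB.
Output = -18 − 0.9 = -18.9 dB.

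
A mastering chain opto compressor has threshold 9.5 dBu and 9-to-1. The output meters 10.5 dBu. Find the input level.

Post-compression overshoot = 10.5 − 9.5 = 1 dB.
Undo the ratio: input overshoot = 1 × 9 = 9 dB, giving input = 18.5 dBu.

18.5 dBu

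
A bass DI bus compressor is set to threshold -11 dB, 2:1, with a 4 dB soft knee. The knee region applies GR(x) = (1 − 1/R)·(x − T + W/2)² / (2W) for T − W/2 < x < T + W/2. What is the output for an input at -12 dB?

x − T + W/2 = -12 − (-11) + 2 = 1.
GR = (1 − 1/2) × 1² / 8 = 0.5 × 1 / 8 = 0.0625 dB.
Output = -12 − 0.0625 = -12.0625 dB.

-12.0625 dB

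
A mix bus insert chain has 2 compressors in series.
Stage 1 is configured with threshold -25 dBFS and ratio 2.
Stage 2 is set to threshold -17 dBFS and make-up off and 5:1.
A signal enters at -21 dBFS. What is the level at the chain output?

-23 dBFS

Stage 1: 4 dB above -25 dBFS, reduced 2:1 to 2 dB above → -23 dBFS.
Stage 2: -23 dBFS ≤ -17 dBFS, so stage 2 doesn't engage; output -23 dBFS.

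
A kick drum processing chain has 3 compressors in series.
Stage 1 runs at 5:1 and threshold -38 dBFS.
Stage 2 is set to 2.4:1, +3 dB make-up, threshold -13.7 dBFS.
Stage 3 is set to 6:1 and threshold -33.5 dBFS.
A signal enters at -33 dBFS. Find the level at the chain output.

-34 dBFS

Stage 1: overshoot 5 dB → 5/5 = 1 dB → -37 dBFS.
Stage 2: below threshold (-37 ≤ -13.7); passes unchanged; make-up brings it to -34 dBFS.
Stage 3: below threshold (-34 ≤ -33.5); passes unchanged; output -34 dBFS.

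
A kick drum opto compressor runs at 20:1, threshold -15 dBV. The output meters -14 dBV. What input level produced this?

5 dBV

Post-compression overshoot = -14 − (-15) = 1 dB.
Before 20:1 compression the overshoot was 1 × 20 = 20 dB, so input = -15 + 20 = 5 dBV.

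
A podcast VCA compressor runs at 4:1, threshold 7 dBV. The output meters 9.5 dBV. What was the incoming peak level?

17 dBV

That's 2.5 dB above the 7 dBV threshold.
Undo the ratio: input overshoot = 2.5 × 4 = 10 dB, giving input = 17 dBV.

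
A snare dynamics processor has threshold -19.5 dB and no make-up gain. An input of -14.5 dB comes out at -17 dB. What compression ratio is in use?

Input overshoot = -14.5 − (-19.5) = 5 dB; output overshoot = -17 − (-19.5) = 2.5 dB.
Ratio = 5 / 2.5 = 2.

2:1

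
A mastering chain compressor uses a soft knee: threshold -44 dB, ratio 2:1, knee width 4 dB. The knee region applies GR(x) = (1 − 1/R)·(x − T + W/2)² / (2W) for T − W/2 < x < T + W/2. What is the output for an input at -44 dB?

-44.25 dB

x − T + W/2 = -44 − (-44) + 2 = 2.
GR = (1 − 1/2) × 2² / 8 = 0.5 × 4 / 8 = 0.25 dB.
Output = -44 − 0.25 = -44.25 dB.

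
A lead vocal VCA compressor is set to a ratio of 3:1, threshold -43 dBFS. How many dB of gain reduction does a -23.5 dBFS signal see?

The signal is 19.5 dB above threshold.
After 3:1 compression the overshoot becomes 19.5/3 = 6.5 dB.
Gain reduction = 19.5 − 6.5 = 13 dB.

13 dB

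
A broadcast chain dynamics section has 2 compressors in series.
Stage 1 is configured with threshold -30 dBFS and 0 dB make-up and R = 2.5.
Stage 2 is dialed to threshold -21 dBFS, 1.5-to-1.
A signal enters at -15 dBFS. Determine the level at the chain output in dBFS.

-24 dBFS

Stage 1: overshoot 15 dB → 15/2.5 = 6 dB → -24 dBFS.
Stage 2: -24 dBFS ≤ -21 dBFS, so stage 2 doesn't engage; output -24 dBFS.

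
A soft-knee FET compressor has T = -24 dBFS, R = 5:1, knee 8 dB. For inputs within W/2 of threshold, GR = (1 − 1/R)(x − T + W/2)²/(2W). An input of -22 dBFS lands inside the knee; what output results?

x − T + W/2 = -22 − (-24) + 4 = 6.
GR = (1 − 1/5) × 6² / 16 = 0.8 × 36 / 16 = 1.8 dB.
Output = -22 − 1.8 = -23.8 dBFS.

-23.8 dBFS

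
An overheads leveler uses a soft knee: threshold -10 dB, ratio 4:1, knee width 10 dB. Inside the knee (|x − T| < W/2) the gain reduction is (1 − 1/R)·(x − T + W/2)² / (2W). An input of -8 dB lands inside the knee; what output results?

-9.8375 dB

x − T + W/2 = -8 − (-10) + 5 = 7.
GR = (1 − 1/4) × 7² / 20 = 0.75 × 49 / 20 = 1.8375 dB.
Output = -8 − 1.8375 = -9.8375 dB.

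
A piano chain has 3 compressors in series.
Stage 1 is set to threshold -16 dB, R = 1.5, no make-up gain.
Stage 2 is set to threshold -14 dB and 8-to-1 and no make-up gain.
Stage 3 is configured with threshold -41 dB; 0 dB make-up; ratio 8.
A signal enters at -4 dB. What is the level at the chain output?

-37.53125 dB

Stage 1: 12 dB above -16 dB, reduced 1.5:1 to 8 dB above → -8 dB.
Stage 2: -8 dB is 6 dB over -14 dB; at 8:1 that becomes 0.75 dB over, giving -13.25 dB.
Stage 3: 27.75 dB above -41 dB, reduced 8:1 to 3.46875 dB above → -37.53125 dB.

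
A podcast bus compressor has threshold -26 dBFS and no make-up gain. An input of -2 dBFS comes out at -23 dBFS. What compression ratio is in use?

8:1

Input overshoot = -2 − (-26) = 24 dB; output overshoot = -23 − (-26) = 3 dB.
Ratio = 24 / 3 = 8.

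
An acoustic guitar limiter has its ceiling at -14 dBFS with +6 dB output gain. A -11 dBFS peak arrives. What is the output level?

-8 dBFS

The limiter clamps the peak to its -14 dBFS ceiling.
Output gain then adds 6 dB: -14 + 6 = -8 dBFS.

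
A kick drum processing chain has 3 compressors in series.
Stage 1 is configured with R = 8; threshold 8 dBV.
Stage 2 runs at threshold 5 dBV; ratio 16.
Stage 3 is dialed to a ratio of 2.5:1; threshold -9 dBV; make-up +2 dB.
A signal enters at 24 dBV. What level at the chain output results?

-1.275 dBV

Stage 1: overshoot 16 dB → 16/8 = 2 dB → 10 dBV.
Stage 2: 5 dB above 5 dBV, reduced 16:1 to 0.3125 dB above → 5.3125 dBV.
Stage 3: overshoot 14.3125 dB → 14.3125/2.5 = 5.725 dB → -3.275 dBV; +2 dB make-up → -1.275 dBV.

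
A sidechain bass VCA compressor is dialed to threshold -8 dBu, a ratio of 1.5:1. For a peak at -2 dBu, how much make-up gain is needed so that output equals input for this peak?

2 dB

Without make-up, output = threshold + overshoot/1.5 = -8 + 4 = -4 dBu.
Gap to target: 2 dB.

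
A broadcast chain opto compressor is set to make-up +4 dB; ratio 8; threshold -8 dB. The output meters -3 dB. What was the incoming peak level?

Remove make-up: -3 − 4 = -7 dB.
That's 1 dB above the -8 dB threshold.
Before 8:1 compression the overshoot was 1 × 8 = 8 dB, so input = -8 + 8 = 0 dB.

0 dB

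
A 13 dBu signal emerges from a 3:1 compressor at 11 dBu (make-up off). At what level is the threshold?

Gain reduction = 13 − 11 = 2 dB; output overshoot = GR / (R − 1) = 2 / 2 = 1 dB.
Threshold = output − output overshoot = 11 − 1 = 10 dBu.

10 dBu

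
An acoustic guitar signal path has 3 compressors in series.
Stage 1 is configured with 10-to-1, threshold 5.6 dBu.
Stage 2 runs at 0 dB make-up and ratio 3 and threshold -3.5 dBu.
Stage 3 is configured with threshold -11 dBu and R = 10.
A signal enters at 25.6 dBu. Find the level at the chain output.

Stage 1: overshoot 20 dB → 20/10 = 2 dB → 7.6 dBu.
Stage 2: overshoot 11.1 dB → 11.1/3 = 3.7 dB → 0.2 dBu.
Stage 3: 11.2 dB above -11 dBu, reduced 10:1 to 1.12 dB above → -9.88 dBu.

-9.88 dBu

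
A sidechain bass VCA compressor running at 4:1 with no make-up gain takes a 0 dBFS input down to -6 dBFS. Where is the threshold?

-8 dBFS

Gain reduction = 0 − (-6) = 6 dB; output overshoot = GR / (R − 1) = 6 / 3 = 2 dB.
Threshold = output − output overshoot = -6 − 2 = -8 dBFS.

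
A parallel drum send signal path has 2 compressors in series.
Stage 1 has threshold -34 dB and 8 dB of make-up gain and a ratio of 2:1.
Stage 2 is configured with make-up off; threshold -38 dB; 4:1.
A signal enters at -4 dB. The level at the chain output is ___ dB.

-31.25 dB

Stage 1: -4 dB is 30 dB over -34 dB; at 2:1 that becomes 15 dB over, giving -19 dB; +8 dB make-up → -11 dB.
Stage 2: overshoot 27 dB → 27/4 = 6.75 dB → -31.25 dB.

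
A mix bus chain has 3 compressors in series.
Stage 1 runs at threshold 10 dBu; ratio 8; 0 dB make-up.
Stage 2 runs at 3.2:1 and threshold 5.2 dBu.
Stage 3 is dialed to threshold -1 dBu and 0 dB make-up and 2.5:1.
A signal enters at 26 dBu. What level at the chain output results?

Stage 1: 26 dBu is 16 dB over 10 dBu; at 8:1 that becomes 2 dB over, giving 12 dBu.
Stage 2: 6.8 dB above 5.2 dBu, reduced 3.2:1 to 2.125 dB above → 7.325 dBu.
Stage 3: 8.325 dB above -1 dBu, reduced 2.5:1 to 3.33 dB above → 2.33 dBu.

2.33 dBu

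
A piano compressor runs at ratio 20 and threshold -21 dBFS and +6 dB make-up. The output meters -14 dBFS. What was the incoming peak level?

-1 dBFS

Stripping the +6 dB make-up gives -20 dBFS at the gain stage.
That's 1 dB above the -21 dBFS threshold.
Before 20:1 compression the overshoot was 1 × 20 = 20 dB, so input = -21 + 20 = -1 dBFS.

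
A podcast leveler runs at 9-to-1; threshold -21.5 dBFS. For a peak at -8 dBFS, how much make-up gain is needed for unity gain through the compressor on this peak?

12 dB

Overshoot 13.5 dB → 13.5/9 = 1.5 dB after compression, so the compressed level is -21.5 + 1.5 = -20 dBFS.
Make-up = target − compressed = -8 − (-20) = 12 dB.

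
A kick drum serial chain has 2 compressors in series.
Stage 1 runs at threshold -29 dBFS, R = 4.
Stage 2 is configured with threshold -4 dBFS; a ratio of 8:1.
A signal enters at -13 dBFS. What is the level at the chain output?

-25 dBFS

Stage 1: -13 dBFS is 16 dB over -29 dBFS; at 4:1 that becomes 4 dB over, giving -25 dBFS.
Stage 2: -25 dBFS ≤ -4 dBFS, so stage 2 doesn't engage; output -25 dBFS.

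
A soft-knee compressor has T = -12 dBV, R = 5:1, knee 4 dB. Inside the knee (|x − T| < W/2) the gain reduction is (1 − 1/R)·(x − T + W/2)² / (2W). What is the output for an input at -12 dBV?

x − T + W/2 = -12 − (-12) + 2 = 2.
GR = (1 − 1/5) × 2² / 8 = 0.8 × 4 / 8 = 0.4 dB.
Output = -12 − 0.4 = -12.4 dBV.

-12.4 dBV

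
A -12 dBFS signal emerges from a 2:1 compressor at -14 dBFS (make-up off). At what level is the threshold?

Gain reduction = -12 − (-14) = 2 dB; output overshoot = GR / (R − 1) = 2 / 1 = 2 dB.
Threshold = output − output overshoot = -14 − 2 = -16 dBFS.

-16 dBFS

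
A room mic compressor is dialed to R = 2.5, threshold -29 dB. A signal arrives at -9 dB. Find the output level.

-21 dB

Overshoot: -9 − (-29) = 20 dB.
At 2.5:1 the overshoot is divided by 2.5, leaving 8 dB above threshold.
Output = -29 + 8 = -21 dB.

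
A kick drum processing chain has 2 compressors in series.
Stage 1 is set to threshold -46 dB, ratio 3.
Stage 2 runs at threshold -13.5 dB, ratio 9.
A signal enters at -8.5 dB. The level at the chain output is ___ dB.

Stage 1: overshoot 37.5 dB → 37.5/3 = 12.5 dB → -33.5 dB.
Stage 2: below threshold (-33.5 ≤ -13.5); passes unchanged; output -33.5 dB.

-33.5 dB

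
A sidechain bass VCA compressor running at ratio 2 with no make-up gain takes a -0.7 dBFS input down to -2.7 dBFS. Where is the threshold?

-4.7 dBFS

Gain reduction = -0.7 − (-2.7) = 2 dB; output overshoot = GR / (R − 1) = 2 / 1 = 2 dB.
Threshold = output − output overshoot = -2.7 − 2 = -4.7 dBFS.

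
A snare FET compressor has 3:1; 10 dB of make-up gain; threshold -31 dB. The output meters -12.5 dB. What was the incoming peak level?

-5.5 dB

Before make-up, the level was -12.5 − 10 = -22.5 dB.
That's 8.5 dB above the -31 dB threshold.
Input overshoot = R × output overshoot = 25.5 dB → input = -31 + 25.5 = -5.5 dB.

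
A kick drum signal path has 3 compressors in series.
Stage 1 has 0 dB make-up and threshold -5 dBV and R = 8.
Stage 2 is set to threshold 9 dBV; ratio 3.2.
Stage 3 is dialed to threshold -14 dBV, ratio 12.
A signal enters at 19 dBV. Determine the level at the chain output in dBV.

-13 dBV

Stage 1: 24 dB above -5 dBV, reduced 8:1 to 3 dB above → -2 dBV.
Stage 2: below threshold (-2 ≤ 9); passes unchanged; output -2 dBV.
Stage 3: -2 dBV is 12 dB over -14 dBV; at 12:1 that becomes 1 dB over, giving -13 dBV.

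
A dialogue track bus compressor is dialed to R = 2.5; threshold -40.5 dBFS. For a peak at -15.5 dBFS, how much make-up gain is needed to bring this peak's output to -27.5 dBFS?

The peak compresses to -40.5 + 25/2.5 = -30.5 dBFS.
To reach -27.5 dBFS requires -27.5 − (-30.5) = 3 dB of make-up.

3 dB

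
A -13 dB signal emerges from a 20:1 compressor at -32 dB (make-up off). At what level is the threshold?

Gain reduction = -13 − (-32) = 19 dB; output overshoot = GR / (R − 1) = 19 / 19 = 1 dB.
Threshold = output − output overshoot = -32 − 1 = -33 dB.

-33 dB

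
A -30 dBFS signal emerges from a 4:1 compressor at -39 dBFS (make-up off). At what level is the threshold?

-42 dBFS

Let T be the threshold. Output overshoot = (input overshoot)/R, so -39 − T = (-30 − T)/4.
4·(-39 − T) = -30 − T → 3·T = -156 − (-30) = -126.
T = -126/3 = -42 dBFS.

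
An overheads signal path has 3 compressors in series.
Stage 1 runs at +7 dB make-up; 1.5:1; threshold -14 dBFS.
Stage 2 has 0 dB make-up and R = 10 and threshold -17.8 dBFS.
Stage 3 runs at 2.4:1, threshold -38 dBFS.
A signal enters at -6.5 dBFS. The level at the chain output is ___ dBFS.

Stage 1: 7.5 dB above -14 dBFS, reduced 1.5:1 to 5 dB above → -9 dBFS; +7 dB make-up → -2 dBFS.
Stage 2: overshoot 15.8 dB → 15.8/10 = 1.58 dB → -16.22 dBFS.
Stage 3: overshoot 21.78 dB → 21.78/2.4 = 9.075 dB → -28.925 dBFS.

-28.925 dBFS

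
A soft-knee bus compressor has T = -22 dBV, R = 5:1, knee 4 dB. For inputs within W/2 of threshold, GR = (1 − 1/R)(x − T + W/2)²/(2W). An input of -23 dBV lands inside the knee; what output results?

x − T + W/2 = -23 − (-22) + 2 = 1.
GR = (1 − 1/5) × 1² / 8 = 0.8 × 1 / 8 = 0.1 dB.
Output = -23 − 0.1 = -23.1 dBV.

-23.1 dBV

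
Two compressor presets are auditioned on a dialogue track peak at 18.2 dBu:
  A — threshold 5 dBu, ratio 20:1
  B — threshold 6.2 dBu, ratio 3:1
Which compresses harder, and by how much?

A, by 4.54 dB

A: GR = 13.2 − 13.2/20 = 12.54 dB.
B: GR = 12 − 12/3 = 8 dB.
A reduces 4.54 dB more.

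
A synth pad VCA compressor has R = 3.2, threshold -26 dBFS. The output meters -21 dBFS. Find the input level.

That's 5 dB above the -26 dBFS threshold.
Undo the ratio: input overshoot = 5 × 3.2 = 16 dB, giving input = -10 dBFS.

-10 dBFS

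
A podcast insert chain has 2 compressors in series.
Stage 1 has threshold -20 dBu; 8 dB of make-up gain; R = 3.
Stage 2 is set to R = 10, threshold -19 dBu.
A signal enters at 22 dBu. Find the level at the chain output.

-16.9 dBu

Stage 1: 22 dBu is 42 dB over -20 dBu; at 3:1 that becomes 14 dB over, giving -6 dBu; +8 dB make-up → 2 dBu.
Stage 2: 21 dB above -19 dBu, reduced 10:1 to 2.1 dB above → -16.9 dBu.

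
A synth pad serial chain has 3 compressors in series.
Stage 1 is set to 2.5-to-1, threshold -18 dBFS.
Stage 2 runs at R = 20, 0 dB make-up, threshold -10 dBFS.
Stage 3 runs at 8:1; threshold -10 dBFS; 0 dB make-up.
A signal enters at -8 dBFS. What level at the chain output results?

-14 dBFS

Stage 1: 10 dB above -18 dBFS, reduced 2.5:1 to 4 dB above → -14 dBFS.
Stage 2: -14 dBFS ≤ -10 dBFS, so stage 2 doesn't engage; output -14 dBFS.
Stage 3: -14 dBFS ≤ -10 dBFS, so stage 3 doesn't engage; output -14 dBFS.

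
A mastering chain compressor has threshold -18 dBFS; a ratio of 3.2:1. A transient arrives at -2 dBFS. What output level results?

-2 dBFS sits 16 dB over threshold.
At 3.2:1 the overshoot is divided by 3.2, leaving 5 dB above threshold.
So the level is -18 + 5 = -13 dBFS.

-13 dBFS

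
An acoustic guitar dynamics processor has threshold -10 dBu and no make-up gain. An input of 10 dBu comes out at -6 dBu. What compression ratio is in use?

5:1

Input overshoot = 10 − (-10) = 20 dB; output overshoot = -6 − (-10) = 4 dB.
Ratio = 20 / 4 = 5.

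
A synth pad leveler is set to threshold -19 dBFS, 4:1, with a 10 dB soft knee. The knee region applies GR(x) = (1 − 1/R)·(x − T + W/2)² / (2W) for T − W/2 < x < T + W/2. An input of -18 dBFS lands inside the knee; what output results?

x − T + W/2 = -18 − (-19) + 5 = 6.
GR = (1 − 1/4) × 6² / 20 = 0.75 × 36 / 20 = 1.35 dB.
Output = -18 − 1.35 = -19.35 dBFS.

-19.35 dBFS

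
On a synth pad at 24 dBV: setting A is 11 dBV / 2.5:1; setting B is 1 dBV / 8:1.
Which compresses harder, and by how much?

B, by 12.325 dB

A: GR = 13 − 13/2.5 = 7.8 dB.
B: GR = 23 − 23/8 = 20.125 dB.
Difference: 12.325 dB in favour of B.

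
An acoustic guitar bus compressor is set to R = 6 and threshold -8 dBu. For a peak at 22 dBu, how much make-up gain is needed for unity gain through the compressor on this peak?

The peak compresses to -8 + 30/6 = -3 dBu.
To reach 22 dBu requires 22 − (-3) = 25 dB of make-up.

25 dB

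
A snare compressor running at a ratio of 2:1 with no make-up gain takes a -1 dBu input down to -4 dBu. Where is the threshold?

-7 dBu

Input is 6 dB above T (since output overshoot × R = input overshoot: (-4 − T)·2 = -1 − T gives T = -7 dBu).
Check: -7 + (-1 − (-7))/2 = -7 + 3 = -4 dBu. ✓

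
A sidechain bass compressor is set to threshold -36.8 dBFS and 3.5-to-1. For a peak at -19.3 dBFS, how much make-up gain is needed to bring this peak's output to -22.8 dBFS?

Overshoot 17.5 dB → 17.5/3.5 = 5 dB after compression, so the compressed level is -36.8 + 5 = -31.8 dBFS.
Make-up = target − compressed = -22.8 − (-31.8) = 9 dB.

9 dB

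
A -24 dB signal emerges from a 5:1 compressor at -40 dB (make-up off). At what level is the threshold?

-44 dB

Let T be the threshold. Output overshoot = (input overshoot)/R, so -40 − T = (-24 − T)/5.
5·(-40 − T) = -24 − T → 4·T = -200 − (-24) = -176.
T = -176/4 = -44 dB.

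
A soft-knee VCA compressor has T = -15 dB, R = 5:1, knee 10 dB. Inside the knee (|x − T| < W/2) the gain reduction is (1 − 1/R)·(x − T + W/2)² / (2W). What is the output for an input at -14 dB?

x − T + W/2 = -14 − (-15) + 5 = 6.
GR = (1 − 1/5) × 6² / 20 = 0.8 × 36 / 20 = 1.44 dB.
Output = -14 − 1.44 = -15.44 dB.

-15.44 dB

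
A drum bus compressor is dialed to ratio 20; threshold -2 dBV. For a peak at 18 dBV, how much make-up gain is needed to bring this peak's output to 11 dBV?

12 dB

Without make-up, output = threshold + overshoot/20 = -2 + 1 = -1 dBV.
Gap to target: 12 dB.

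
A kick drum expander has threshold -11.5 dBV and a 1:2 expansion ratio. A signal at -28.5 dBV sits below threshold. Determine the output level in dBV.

-45.5 dBV

Undershoot = (-11.5) − (-28.5) = 17 dB.
At 1:2, that expands to 34 dB under threshold.
Output = -11.5 − 34 = -45.5 dBV.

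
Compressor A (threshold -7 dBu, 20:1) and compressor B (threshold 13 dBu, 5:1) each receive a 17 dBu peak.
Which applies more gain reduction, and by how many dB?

A, by 19.6 dB

A: 24 dB over, compressed to 1.2 dB over, so 22.8 dB of GR.
B: 4 dB over, compressed to 0.8 dB over, so 3.2 dB of GR.
A reduces 19.6 dB more.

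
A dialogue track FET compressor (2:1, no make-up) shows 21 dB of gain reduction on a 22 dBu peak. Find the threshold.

Input is 42 dB above T (since output overshoot × R = input overshoot: (1 − T)·2 = 22 − T gives T = -20 dBu).
Check: -20 + (22 − (-20))/2 = -20 + 21 = 1 dBu. ✓

-20 dBu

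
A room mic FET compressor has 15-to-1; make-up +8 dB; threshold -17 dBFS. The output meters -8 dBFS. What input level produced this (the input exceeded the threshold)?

Stripping the +8 dB make-up gives -16 dBFS at the gain stage.
The compressed level sits -16 − (-17) = 1 dB over threshold.
Before 15:1 compression the overshoot was 1 × 15 = 15 dB, so input = -17 + 15 = -2 dBFS.

-2 dBFS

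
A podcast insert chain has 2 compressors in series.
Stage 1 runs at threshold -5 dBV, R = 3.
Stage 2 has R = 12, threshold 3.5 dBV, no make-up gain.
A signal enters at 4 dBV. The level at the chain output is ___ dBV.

Stage 1: 4 dBV is 9 dB over -5 dBV; at 3:1 that becomes 3 dB over, giving -2 dBV.
Stage 2: -2 dBV ≤ 3.5 dBV, so stage 2 doesn't engage; output -2 dBV.

-2 dBV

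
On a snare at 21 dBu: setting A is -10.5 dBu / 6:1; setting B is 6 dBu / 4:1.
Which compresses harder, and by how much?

A: GR = 31.5 − 31.5/6 = 26.25 dB.
B: GR = 15 − 15/4 = 11.25 dB.
A applies 15 dB more gain reduction.

A, by 15 dB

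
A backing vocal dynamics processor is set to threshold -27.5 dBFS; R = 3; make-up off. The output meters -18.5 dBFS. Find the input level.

-0.5 dBFS

That's 9 dB above the -27.5 dBFS threshold.
Undo the ratio: input overshoot = 9 × 3 = 27 dB, giving input = -0.5 dBFS.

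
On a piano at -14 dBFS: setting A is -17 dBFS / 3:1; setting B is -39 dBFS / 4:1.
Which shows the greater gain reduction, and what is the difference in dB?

A: overshoot 3 dB → output overshoot 1 dB → GR 2 dB.
B: overshoot 25 dB → output overshoot 6.25 dB → GR 18.75 dB.
B reduces 16.75 dB more.

B, by 16.75 dB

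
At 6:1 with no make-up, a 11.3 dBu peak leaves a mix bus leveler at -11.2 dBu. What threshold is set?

Input is 27 dB above T (since output overshoot × R = input overshoot: (-11.2 − T)·6 = 11.3 − T gives T = -15.7 dBu).
Check: -15.7 + (11.3 − (-15.7))/6 = -15.7 + 4.5 = -11.2 dBu. ✓

-15.7 dBu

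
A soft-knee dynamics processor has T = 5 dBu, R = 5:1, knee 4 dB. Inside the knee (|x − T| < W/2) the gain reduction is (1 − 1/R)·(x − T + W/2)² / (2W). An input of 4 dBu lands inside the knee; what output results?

3.9 dBu

x − T + W/2 = 4 − 5 + 2 = 1.
GR = (1 − 1/5) × 1² / 8 = 0.8 × 1 / 8 = 0.1 dB.
Output = 4 − 0.1 = 3.9 dBu.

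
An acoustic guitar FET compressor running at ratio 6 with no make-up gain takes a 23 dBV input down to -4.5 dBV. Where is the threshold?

Gain reduction = 23 − (-4.5) = 27.5 dB; output overshoot = GR / (R − 1) = 27.5 / 5 = 5.5 dB.
Threshold = output − output overshoot = -4.5 − 5.5 = -10 dBV.

-10 dBV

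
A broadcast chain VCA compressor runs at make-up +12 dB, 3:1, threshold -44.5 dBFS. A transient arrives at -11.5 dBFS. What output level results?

-21.5 dBFS

-11.5 dBFS sits 33 dB over threshold.
The 33 dB excess becomes 11 dB after 3:1 reduction.
Output = -44.5 + 11 = -33.5 dBFS; make-up adds 12 dB, giving -21.5 dBFS.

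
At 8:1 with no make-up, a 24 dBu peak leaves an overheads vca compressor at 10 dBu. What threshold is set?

Gain reduction = 24 − 10 = 14 dB; output overshoot = GR / (R − 1) = 14 / 7 = 2 dB.
Threshold = output − output overshoot = 10 − 2 = 8 dBu.

8 dBu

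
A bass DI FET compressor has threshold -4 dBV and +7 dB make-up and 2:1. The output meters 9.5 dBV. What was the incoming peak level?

Remove make-up: 9.5 − 7 = 2.5 dBV.
That's 6.5 dB above the -4 dBV threshold.
Undo the ratio: input overshoot = 6.5 × 2 = 13 dB, giving input = 9 dBV.

9 dBV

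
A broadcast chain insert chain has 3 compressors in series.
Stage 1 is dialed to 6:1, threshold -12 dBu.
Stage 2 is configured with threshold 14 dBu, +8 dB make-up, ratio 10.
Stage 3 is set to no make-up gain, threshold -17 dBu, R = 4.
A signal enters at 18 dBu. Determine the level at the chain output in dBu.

Stage 1: 18 dBu is 30 dB over -12 dBu; at 6:1 that becomes 5 dB over, giving -7 dBu.
Stage 2: below threshold (-7 ≤ 14); passes unchanged; make-up brings it to 1 dBu.
Stage 3: overshoot 18 dB → 18/4 = 4.5 dB → -12.5 dBu.

-12.5 dBu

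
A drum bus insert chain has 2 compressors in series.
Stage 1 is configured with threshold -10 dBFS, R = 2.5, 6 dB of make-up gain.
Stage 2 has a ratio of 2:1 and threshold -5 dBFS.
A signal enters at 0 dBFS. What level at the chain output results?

Stage 1: 0 dBFS is 10 dB over -10 dBFS; at 2.5:1 that becomes 4 dB over, giving -6 dBFS; +6 dB make-up → 0 dBFS.
Stage 2: overshoot 5 dB → 5/2 = 2.5 dB → -2.5 dBFS.

-2.5 dBFS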